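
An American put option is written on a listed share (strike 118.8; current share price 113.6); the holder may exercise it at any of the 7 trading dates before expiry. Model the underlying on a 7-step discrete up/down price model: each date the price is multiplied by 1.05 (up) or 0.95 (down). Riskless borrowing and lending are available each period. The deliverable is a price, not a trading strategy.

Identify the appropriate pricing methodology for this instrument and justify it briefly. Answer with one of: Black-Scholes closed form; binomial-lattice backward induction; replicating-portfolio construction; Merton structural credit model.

framework: binomial-lattice backward induction

Key observation: the exercise right at every one of the 7 steps is what matters: each node needs max(118.8 − S, continuation), which only the stepwise tree valuation starting from spot 113.6 delivers.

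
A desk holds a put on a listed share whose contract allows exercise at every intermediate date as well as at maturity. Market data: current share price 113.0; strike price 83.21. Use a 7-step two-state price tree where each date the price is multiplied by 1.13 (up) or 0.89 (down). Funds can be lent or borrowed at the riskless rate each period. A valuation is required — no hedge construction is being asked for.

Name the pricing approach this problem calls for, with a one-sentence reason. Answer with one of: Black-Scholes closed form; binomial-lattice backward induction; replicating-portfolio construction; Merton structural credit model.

Key observation: with exercise allowed before expiry on a discrete up/down model (7 steps from spot 113), the strike-83.21 put's value must be rolled back through the tree testing early exercise at each node.

framework: binomial-lattice backward induction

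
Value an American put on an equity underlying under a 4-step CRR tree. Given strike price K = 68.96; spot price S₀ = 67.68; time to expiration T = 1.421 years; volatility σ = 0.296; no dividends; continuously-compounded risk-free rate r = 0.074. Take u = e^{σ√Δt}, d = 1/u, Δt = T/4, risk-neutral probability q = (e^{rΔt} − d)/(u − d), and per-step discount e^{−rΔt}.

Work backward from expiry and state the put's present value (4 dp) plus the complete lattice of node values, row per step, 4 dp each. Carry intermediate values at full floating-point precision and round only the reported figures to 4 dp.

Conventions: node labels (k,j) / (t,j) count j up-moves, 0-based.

price = 7.3177
tree:
7.3177
12.8203 2.8267
21.4024 5.8865 0.2670
29.0943 12.2264 0.5846 0.0000
35.5421 21.4024 1.2800 0.0000 0.0000

Δt=0.35525, u=1.19294, d=0.83826, q=0.53111, disc=e^(-rΔt)=0.97405
k=4 terminal: V=max(K-S,0) → 35.5421 21.4024 1.2800 0.0000 0.0000
k=3: j=0 S=39.8657 intr=29.0943 cont=27.3050 V=29.0943[EX]; j=1 S=56.7336 intr=12.2264 cont=10.4372 V=12.2264[EX]; j=2 S=80.7385 intr=0.0000 cont=0.5846 V=0.5846[hold]; j=3 S=114.9002 intr=0.0000 cont=0.0000 V=0.0000[hold]
k=2: j=0 S=47.5576 intr=21.4024 cont=19.6132 V=21.4024[EX]; j=1 S=67.6800 intr=1.2800 cont=5.8865 V=5.8865[hold]; j=2 S=96.3165 intr=0.0000 cont=0.2670 V=0.2670[hold]
k=1: j=0 S=56.7336 intr=12.2264 cont=12.8203 V=12.8203[hold]; j=1 S=80.7385 intr=0.0000 cont=2.8267 V=2.8267[hold]
k=0: j=0 S=67.6800 intr=1.2800 cont=7.3177 V=7.3177[hold]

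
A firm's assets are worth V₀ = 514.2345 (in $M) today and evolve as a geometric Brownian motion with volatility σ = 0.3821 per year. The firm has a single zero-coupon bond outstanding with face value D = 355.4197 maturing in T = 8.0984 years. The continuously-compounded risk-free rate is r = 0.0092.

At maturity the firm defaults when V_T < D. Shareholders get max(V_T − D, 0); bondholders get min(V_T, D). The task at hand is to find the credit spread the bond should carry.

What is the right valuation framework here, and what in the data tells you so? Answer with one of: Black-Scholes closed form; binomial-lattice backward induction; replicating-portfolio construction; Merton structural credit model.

framework: Merton structural credit model

Key observation: with the firm-asset dynamics (V₀ = 514.2345) and a single zero-coupon liability of face 355.4197 given, debt value, spread, and default probability all derive from the option view of the balance sheet.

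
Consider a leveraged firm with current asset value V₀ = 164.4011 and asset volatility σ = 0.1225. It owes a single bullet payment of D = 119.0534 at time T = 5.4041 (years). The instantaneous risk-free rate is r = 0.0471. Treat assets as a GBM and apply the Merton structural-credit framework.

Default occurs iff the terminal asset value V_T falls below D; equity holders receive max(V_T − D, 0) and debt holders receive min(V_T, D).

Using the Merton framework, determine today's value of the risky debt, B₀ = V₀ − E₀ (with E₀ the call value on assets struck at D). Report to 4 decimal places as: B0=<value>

Apply the equity-as-call identities (strike 119.0534, horizon 5.4041 years):
d₁ = [ln(V₀/D) + (r + σ²/2)T] / (σ√T)
   = [ln(164.4011/119.0534) + (0.0471 + 0.5·0.1225²)·5.4041] / (0.1225·√5.4041)
   = [0.322737 + 0.295081] / 0.284772 = 2.169515
d₂ = d₁ − σ√T = 2.169515 − 0.284772 = 1.884743
N(d₁) = 0.984978,  N(d₂) = 0.970268,  e^(−rT) = 0.775278
E₀ = V₀·N(d₁) − D·e^(−rT)·N(d₂)
   = 164.4011·0.984978 − 119.0534·0.775278·0.970268 = 72.376248
B₀ = V₀ − E₀ = 164.4011 − 72.376248 = 92.024852

B0=92.0249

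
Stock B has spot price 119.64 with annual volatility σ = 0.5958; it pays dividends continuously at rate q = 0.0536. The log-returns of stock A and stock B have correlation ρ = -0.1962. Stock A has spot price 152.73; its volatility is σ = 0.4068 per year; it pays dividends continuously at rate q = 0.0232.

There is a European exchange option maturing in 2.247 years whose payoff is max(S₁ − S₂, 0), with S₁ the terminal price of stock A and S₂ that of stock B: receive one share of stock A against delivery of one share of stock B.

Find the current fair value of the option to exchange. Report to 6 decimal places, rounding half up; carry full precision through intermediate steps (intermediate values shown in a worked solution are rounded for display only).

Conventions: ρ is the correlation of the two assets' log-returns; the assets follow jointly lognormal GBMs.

σ_eff = √(σ₁² + σ₂² − 2ρσ₁σ₂) = √(0.4068² + 0.5958² − 2·-0.1962·0.4068·0.5958) = 0.784583
d₁ = (ln(S₁/S₂) + (q₂ − q₁ + σ_eff²/2)T) / (σ_eff√T) = (ln(152.73/119.64) + (0.0536 − 0.0232 + 0.307785)·2.247) / 1.176090 = 0.853750
d₂ = d₁ − σ_eff√T = 0.853750 − 1.176090 = -0.322340
N(d₁) = 0.803378,  N(d₂) = 0.373598
V = S₁·e^{−q₁T}·N(d₁) − S₂·e^{−q₂T}·N(d₂) = 116.467428 − 39.625484 = 76.841944
Key observation: r never enters — measured in units of stock B, the claim is a call on S₁/S₂ struck at 1, so only the dividend yields and σ_eff matter.

exchange price = 76.841944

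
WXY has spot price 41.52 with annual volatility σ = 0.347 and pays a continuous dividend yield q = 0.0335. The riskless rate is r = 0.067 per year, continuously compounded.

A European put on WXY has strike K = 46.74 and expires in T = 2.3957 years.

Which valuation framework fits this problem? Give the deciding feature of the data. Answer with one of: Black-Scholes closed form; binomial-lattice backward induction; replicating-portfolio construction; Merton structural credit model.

Key observation: the strike-46.74 put on WXY is European-exercise on a continuously-modelled lognormal underlying, so its value is a single closed-form evaluation.

framework: Black-Scholes closed form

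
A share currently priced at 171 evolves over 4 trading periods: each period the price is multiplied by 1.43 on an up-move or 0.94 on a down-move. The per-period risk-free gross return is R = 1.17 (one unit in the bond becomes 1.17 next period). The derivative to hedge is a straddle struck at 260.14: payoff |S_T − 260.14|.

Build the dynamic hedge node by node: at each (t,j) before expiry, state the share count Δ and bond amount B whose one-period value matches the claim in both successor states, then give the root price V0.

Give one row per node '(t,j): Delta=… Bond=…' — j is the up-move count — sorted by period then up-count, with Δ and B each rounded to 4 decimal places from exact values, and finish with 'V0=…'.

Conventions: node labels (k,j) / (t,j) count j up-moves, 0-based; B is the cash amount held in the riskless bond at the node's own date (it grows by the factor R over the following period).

(0,0): Delta=0.5080 Bond=-26.9093
(1,0): Delta=0.1095 Bond=32.5774
(1,1): Delta=0.8042 Bond=-103.9009
(2,0): Delta=-0.4707 Bond=125.7883
(2,1): Delta=0.5407 Bond=-60.9928
(2,2): Delta=1.0000 Bond=-190.0358
(3,0): Delta=-1.0000 Bond=222.3419
(3,1): Delta=-0.0775 Bond=62.1979
(3,2): Delta=1.0000 Bond=-222.3419
(3,3): Delta=1.0000 Bond=-222.3419
V0=59.9653

The replicating-portfolio and risk-neutral prices coincide; use p* = (1.17−0.94)/(1.43−0.94) = 0.4694 for the latter.
Payoffs at expiry: V(4,0)=126.6319, V(4,1)=57.0373, V(4,2)=48.8354, V(4,3)=209.8970, V(4,4)=454.9163
  t=3,j=0: stock 142.0299 → up 203.1027 (V=57.0373), down 133.5081 (V=126.6319). Price 80.3120; hedge Δ=-1.0000, bond B=222.3419.
  t=3,j=1: stock 216.0667 → up 308.9754 (V=48.8354), down 203.1027 (V=57.0373). Price 45.4593; hedge Δ=-0.0775, bond B=62.1979.
  t=3,j=2: stock 328.6972 → up 470.0370 (V=209.8970), down 308.9754 (V=48.8354). Price 106.3553; hedge Δ=1.0000, bond B=-222.3419.
  t=3,j=3: stock 500.0394 → up 715.0563 (V=454.9163), down 470.0370 (V=209.8970). Price 277.6975; hedge Δ=1.0000, bond B=-222.3419.
  t=2,j=0: stock 151.0956 → up 216.0667 (V=45.4593), down 142.0299 (V=80.3120). Price 54.6603; hedge Δ=-0.4707, bond B=125.7883.
  t=2,j=1: stock 229.8582 → up 328.6972 (V=106.3553), down 216.0667 (V=45.4593). Price 63.2848; hedge Δ=0.5407, bond B=-60.9928.
  t=2,j=2: stock 349.6779 → up 500.0394 (V=277.6975), down 328.6972 (V=106.3553). Price 159.6421; hedge Δ=1.0000, bond B=-190.0358.
  t=1,j=0: stock 160.7400 → up 229.8582 (V=63.2848), down 151.0956 (V=54.6603). Price 50.1782; hedge Δ=0.1095, bond B=32.5774.
  t=1,j=1: stock 244.5300 → up 349.6779 (V=159.6421), down 229.8582 (V=63.2848). Price 92.7468; hedge Δ=0.8042, bond B=-103.9009.
  t=0,j=0: stock 171.0000 → up 244.5300 (V=92.7468), down 160.7400 (V=50.1782). Price 59.9653; hedge Δ=0.5080, bond B=-26.9093.
As a check, the time-0 holding Δ(0,0)·S0 + B(0,0) comes to 59.9653 — exactly V0.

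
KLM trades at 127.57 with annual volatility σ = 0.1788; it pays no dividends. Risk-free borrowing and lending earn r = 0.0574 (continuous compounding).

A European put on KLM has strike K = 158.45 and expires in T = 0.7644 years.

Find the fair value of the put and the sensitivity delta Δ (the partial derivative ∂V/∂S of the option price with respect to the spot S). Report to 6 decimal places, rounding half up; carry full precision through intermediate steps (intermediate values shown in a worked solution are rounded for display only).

price = 25.549467
Δ = -0.847990

σ√T = 0.1788·√0.7644 = 0.156325
d₁ = (ln(S/K) + (r+σ²/2)T) / (σ√T) = (ln(127.57/158.45) + (0.0574+0.1788²/2)·0.7644) / 0.156325 = (-0.216774 + 0.056095) / 0.156325 = -1.027851
d₂ = d₁ − σ√T = -1.027851 − 0.156325 = -1.184176
e^{−rT} = 0.957072
N(−d₁) = 0.847990,  N(−d₂) = 0.881828
Put price V = K·e^{−rT}·N(−d₂) − S·N(−d₁) = 133.727552 − 108.178086 = 25.549467
Δ = −N(−d₁) = -0.847990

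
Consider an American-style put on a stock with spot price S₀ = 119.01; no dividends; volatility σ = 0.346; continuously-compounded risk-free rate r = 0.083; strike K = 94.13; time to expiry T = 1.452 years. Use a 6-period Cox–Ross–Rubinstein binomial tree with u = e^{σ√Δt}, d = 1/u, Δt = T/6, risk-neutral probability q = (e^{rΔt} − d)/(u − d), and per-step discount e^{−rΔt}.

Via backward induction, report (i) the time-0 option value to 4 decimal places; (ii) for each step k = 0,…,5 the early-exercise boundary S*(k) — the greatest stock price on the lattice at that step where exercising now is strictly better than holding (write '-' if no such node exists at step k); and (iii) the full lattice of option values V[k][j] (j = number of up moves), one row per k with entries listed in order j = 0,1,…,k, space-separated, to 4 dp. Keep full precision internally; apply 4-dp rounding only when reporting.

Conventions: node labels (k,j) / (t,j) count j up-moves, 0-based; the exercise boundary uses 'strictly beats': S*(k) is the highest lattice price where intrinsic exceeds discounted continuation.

Δt=0.24200  u=1.18555  d=0.84349  q=0.51686  discount=0.98011
step 6 (expiry): payoffs max(K−S,0) = 51.2695 33.8880 9.4577 0.0000 0.0000 0.0000 0.0000
step 5: (k=5,j=0): S=50.8134, K−S=43.3166, hold=41.4448 ⇒ V=43.3166 exercise | (k=5,j=1): S=71.4201, K−S=22.7099, hold=20.8381 ⇒ V=22.7099 exercise | (k=5,j=2): S=100.3835, K−S=0.0000, hold=4.4785 ⇒ V=4.4785 continue | (k=5,j=3): S=141.0927, K−S=0.0000, hold=0.0000 ⇒ V=0.0000 continue | (k=5,j=4): S=198.3109, K−S=0.0000, hold=0.0000 ⇒ V=0.0000 continue | (k=5,j=5): S=278.7332, K−S=0.0000, hold=0.0000 ⇒ V=0.0000 continue  boundary S*=71.4201
step 4: (k=4,j=0): S=60.2420, K−S=33.8880, hold=32.0162 ⇒ V=33.8880 exercise | (k=4,j=1): S=84.6723, K−S=9.4577, hold=13.0225 ⇒ V=13.0225 continue | (k=4,j=2): S=119.0100, K−S=0.0000, hold=2.1207 ⇒ V=2.1207 continue | (k=4,j=3): S=167.2729, K−S=0.0000, hold=0.0000 ⇒ V=0.0000 continue | (k=4,j=4): S=235.1081, K−S=0.0000, hold=0.0000 ⇒ V=0.0000 continue  boundary S*=60.2420
step 3: (k=3,j=0): S=71.4201, K−S=22.7099, hold=22.6440 ⇒ V=22.7099 exercise | (k=3,j=1): S=100.3835, K−S=0.0000, hold=7.2409 ⇒ V=7.2409 continue | (k=3,j=2): S=141.0927, K−S=0.0000, hold=1.0042 ⇒ V=1.0042 continue | (k=3,j=3): S=198.3109, K−S=0.0000, hold=0.0000 ⇒ V=0.0000 continue  boundary S*=71.4201
step 2: (k=2,j=0): S=84.6723, K−S=9.4577, hold=14.4219 ⇒ V=14.4219 continue | (k=2,j=1): S=119.0100, K−S=0.0000, hold=3.9375 ⇒ V=3.9375 continue | (k=2,j=2): S=167.2729, K−S=0.0000, hold=0.4755 ⇒ V=0.4755 continue  boundary S*=-
step 1: (k=1,j=0): S=100.3835, K−S=0.0000, hold=8.8239 ⇒ V=8.8239 continue | (k=1,j=1): S=141.0927, K−S=0.0000, hold=2.1054 ⇒ V=2.1054 continue  boundary S*=-
step 0: (k=0,j=0): S=119.0100, K−S=0.0000, hold=5.2449 ⇒ V=5.2449 continue  boundary S*=-

price = 5.2449
boundary = - - - 71.4201 60.2420 71.4201
tree:
5.2449
8.8239 2.1054
14.4219 3.9375 0.4755
22.7099 7.2409 1.0042 0.0000
33.8880 13.0225 2.1207 0.0000 0.0000
43.3166 22.7099 4.4785 0.0000 0.0000 0.0000
51.2695 33.8880 9.4577 0.0000 0.0000 0.0000 0.0000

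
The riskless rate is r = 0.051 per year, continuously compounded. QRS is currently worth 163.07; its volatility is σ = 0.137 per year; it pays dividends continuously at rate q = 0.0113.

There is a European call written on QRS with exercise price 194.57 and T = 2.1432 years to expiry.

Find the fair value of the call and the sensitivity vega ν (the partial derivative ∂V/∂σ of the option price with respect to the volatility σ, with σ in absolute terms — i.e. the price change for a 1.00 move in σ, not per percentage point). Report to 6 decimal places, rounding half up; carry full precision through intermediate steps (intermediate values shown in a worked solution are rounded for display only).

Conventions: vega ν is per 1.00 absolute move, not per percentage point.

price = 7.053707
ν = 87.250226

σ√T = 0.137·√2.1432 = 0.200564
d₁ = (ln(S/K) + (r−q+σ²/2)T) / (σ√T) = (ln(163.07/194.57) + (0.051−0.0113+0.137²/2)·2.1432) / 0.200564 = (-0.176612 + 0.105198) / 0.200564 = -0.356069
d₂ = d₁ − σ√T = -0.356069 − 0.200564 = -0.556633
e^{−rT} = 0.896459
e^{−qT} = 0.976073
N(d₁) = 0.360894,  N(d₂) = 0.288889
Call price V = S·e^{−qT}·N(d₁) − K·e^{−rT}·N(d₂) = 57.442886 − 50.389179 = 7.053707
φ(d₁) = (1/√(2π))·e^{−d₁²/2} = 0.374437
ν = S·e^{−qT}·φ(d₁)·√T = 87.250226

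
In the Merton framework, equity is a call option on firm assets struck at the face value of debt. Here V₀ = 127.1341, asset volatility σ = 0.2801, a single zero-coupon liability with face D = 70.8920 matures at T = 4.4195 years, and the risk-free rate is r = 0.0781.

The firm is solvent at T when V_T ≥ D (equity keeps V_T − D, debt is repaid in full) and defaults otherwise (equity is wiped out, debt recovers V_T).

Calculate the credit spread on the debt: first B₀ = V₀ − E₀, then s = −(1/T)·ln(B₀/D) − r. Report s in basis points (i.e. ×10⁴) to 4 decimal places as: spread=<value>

spread=50.8270

Apply the equity-as-call identities (strike 70.8920, horizon 4.4195 years):
d₁ = [ln(V₀/D) + (r + σ²/2)T] / (σ√T)
   = [ln(127.1341/70.8920) + (0.0781 + 0.5·0.2801²)·4.4195] / (0.2801·√4.4195)
   = [0.584085 + 0.518531] / 0.588843 = 1.872512
d₂ = d₁ − σ√T = 1.872512 − 0.588843 = 1.283669
N(d₁) = 0.969432,  N(d₂) = 0.900371,  e^(−rT) = 0.708105
E₀ = V₀·N(d₁) − D·e^(−rT)·N(d₂)
   = 127.1341·0.969432 − 70.8920·0.708105·0.900371 = 78.050171
B₀ = V₀ − E₀ = 127.1341 − 78.050171 = 49.083929
spread = −(1/T)·ln(B₀/D) − r = −(1/4.4195)·ln(49.083929/70.8920) − 0.0781 = 0.00508270
in basis points: 0.00508270 × 10⁴ = 50.8270 bp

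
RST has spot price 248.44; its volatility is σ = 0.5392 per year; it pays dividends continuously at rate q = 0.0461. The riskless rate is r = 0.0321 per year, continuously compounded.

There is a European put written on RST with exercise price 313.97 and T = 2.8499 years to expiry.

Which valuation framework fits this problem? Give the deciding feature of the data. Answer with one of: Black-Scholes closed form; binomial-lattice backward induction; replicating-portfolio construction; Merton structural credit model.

framework: Black-Scholes closed form

Key observation: a European claim on RST (strike 313.97) — a lognormal (GBM) underlying with constant rate and volatility — has an exact closed-form value; no lattice or capital structure is involved.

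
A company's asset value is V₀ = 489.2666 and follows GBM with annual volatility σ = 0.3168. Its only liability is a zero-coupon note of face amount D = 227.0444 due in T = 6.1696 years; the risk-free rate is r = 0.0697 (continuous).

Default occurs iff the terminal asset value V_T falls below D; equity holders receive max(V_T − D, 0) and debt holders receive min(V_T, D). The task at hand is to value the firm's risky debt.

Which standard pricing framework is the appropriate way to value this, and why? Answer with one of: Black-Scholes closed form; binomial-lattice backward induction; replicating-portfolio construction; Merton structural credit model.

framework: Merton structural credit model

Key observation: assets follow a GBM and default happens iff V_T < 227.0444; valuing claims on that split (equity as a call, risky debt as the residual) is the structural model's definition.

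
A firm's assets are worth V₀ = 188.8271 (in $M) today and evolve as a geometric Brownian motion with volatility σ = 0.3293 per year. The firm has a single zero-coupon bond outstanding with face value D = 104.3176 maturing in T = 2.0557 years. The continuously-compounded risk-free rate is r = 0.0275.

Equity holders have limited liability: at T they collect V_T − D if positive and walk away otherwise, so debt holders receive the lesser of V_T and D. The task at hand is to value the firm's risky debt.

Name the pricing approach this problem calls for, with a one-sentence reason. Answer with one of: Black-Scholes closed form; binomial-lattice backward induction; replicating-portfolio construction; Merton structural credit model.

framework: Merton structural credit model

Key observation: a levered firm with one bullet debt due at 2.0557 years is the canonical structural-credit setup: equity is a call on the firm's assets struck at the face value.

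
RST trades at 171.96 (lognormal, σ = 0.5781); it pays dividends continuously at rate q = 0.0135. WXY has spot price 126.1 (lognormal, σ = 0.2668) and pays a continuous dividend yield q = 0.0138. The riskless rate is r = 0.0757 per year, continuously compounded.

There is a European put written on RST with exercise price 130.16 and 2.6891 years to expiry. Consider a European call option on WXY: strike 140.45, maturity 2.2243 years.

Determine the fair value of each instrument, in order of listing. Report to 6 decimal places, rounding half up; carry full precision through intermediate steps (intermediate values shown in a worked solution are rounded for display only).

[RST put K=130.16]
σ√T = 0.5781·√2.6891 = 0.947996
d₁ = (ln(S/K) + (r−q+σ²/2)T) / (σ√T) = (ln(171.96/130.16) + (0.0757−0.0135+0.5781²/2)·2.6891) / 0.947996 = (0.278497 + 0.616610) / 0.947996 = 0.944210
d₂ = d₁ − σ√T = 0.944210 − 0.947996 = -0.003785
e^{−rT} = 0.815817
e^{−qT} = 0.964348
N(−d₁) = 0.172531,  N(−d₂) = 0.501510
price = K·e^{−rT}·N(−d₂) − S·e^{−qT}·N(−d₁) = 53.253751 − 28.610711 = 24.643040
[WXY call K=140.45]
σ√T = 0.2668·√2.2243 = 0.397908
d₁ = (ln(S/K) + (r−q+σ²/2)T) / (σ√T) = (ln(126.1/140.45) + (0.0757−0.0138+0.2668²/2)·2.2243) / 0.397908 = (-0.107776 + 0.216849) / 0.397908 = 0.274117
d₂ = d₁ − σ√T = 0.274117 − 0.397908 = -0.123791
e^{−rT} = 0.845033
e^{−qT} = 0.969771
N(d₁) = 0.608003,  N(d₂) = 0.450740
price = S·e^{−qT}·N(d₁) − K·e^{−rT}·N(d₂) = 74.351487 − 53.496068 = 20.855419

price(RST put K=130.16) = 24.643040
price(WXY call K=140.45) = 20.855419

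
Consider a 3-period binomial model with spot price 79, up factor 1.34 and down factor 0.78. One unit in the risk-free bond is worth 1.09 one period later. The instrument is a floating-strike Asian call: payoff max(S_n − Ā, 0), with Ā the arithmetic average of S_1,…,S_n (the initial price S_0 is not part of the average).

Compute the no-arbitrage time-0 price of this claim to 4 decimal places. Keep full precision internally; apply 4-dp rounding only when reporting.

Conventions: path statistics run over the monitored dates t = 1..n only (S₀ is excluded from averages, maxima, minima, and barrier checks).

No-arbitrage gives p* = (R−d)/(u−d) = 0.5536: enumerate every path, weight its payoff by its p*-probability, and discount by R^3.
Enumerate all 2^3 = 8 price paths (U = up ×1.34, D = down ×0.78); each path with k up-moves has probability p*^k·(1−p*)^(3−k).
DDD: Ā=49.0577, payoff=0.0000, prob=0.088973
UDD: Ā=84.2787, payoff=0.0000, prob=0.110326
DUD: Ā=69.5320, payoff=0.0000, prob=0.110326
UUD: Ā=119.4524, payoff=0.0000, prob=0.136804
DDU: Ā=58.0296, payoff=6.3756, prob=0.110326
UDU: Ā=99.6919, payoff=10.9530, prob=0.136804
DUU: Ā=84.9452, payoff=25.6996, prob=0.136804
UUU: Ā=145.9315, payoff=44.1507, prob=0.169637
Price = Σ prob·payoff / R^3 = 13.207224 / 1.295029 = 10.1984

price = 10.1984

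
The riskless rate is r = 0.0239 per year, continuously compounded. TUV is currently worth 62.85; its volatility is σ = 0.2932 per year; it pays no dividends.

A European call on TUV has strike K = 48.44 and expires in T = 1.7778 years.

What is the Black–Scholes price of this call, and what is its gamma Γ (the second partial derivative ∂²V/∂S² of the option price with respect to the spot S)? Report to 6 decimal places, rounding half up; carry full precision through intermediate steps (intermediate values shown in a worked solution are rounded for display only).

price = 19.048588
Γ = 0.010140

σ√T = 0.2932·√1.7778 = 0.390936
d₁ = (ln(S/K) + (r+σ²/2)T) / (σ√T) = (ln(62.85/48.44) + (0.0239+0.2932²/2)·1.7778) / 0.390936 = (0.260425 + 0.118905) / 0.390936 = 0.970312
d₂ = d₁ − σ√T = 0.970312 − 0.390936 = 0.579377
e^{−rT} = 0.958401
N(d₁) = 0.834055,  N(d₂) = 0.718832
Call price V = S·N(d₁) − K·e^{−rT}·N(d₂) = 52.420331 − 33.371743 = 19.048588
φ(d₁) = (1/√(2π))·e^{−d₁²/2} = 0.249152
Γ = φ(d₁) / (S·σ·√T) = 0.010140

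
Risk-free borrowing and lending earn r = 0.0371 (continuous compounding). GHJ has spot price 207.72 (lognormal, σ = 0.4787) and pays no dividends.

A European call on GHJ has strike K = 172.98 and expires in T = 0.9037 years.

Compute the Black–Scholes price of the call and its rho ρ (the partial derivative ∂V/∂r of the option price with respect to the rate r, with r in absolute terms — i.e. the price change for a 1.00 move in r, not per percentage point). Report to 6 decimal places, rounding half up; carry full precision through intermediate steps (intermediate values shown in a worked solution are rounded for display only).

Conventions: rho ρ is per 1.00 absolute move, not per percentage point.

σ√T = 0.4787·√0.9037 = 0.455067
d₁ = (ln(S/K) + (r+σ²/2)T) / (σ√T) = (ln(207.72/172.98) + (0.0371+0.4787²/2)·0.9037) / 0.455067 = (0.183015 + 0.137070) / 0.455067 = 0.703380
d₂ = d₁ − σ√T = 0.703380 − 0.455067 = 0.248313
e^{−rT} = 0.967029
N(d₁) = 0.759091,  N(d₂) = 0.598054
Call price V = S·N(d₁) − K·e^{−rT}·N(d₂) = 157.678312 − 100.040432 = 57.637880
ρ = K·T·e^{−rT}·N(d₂) = 90.406539

price = 57.637880
ρ = 90.406539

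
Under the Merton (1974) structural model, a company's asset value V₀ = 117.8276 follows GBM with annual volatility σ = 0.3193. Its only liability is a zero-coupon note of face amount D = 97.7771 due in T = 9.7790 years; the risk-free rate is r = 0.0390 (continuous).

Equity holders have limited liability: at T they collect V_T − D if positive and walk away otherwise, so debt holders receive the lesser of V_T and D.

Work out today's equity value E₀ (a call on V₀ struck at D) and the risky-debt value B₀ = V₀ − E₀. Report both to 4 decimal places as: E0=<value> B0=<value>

Equity is a call on the firm's assets struck at D = 97.7771:
d₁ = [ln(V₀/D) + (r + σ²/2)T] / (σ√T)
   = [ln(117.8276/97.7771) + (0.0390 + 0.5·0.3193²)·9.7790] / (0.3193·√9.7790)
   = [0.186532 + 0.879878] / 0.998496 = 1.068017
d₂ = d₁ − σ√T = 1.068017 − 0.998496 = 0.069521
N(d₁) = 0.857243,  N(d₂) = 0.527713,  e^(−rT) = 0.682918
E₀ = V₀·N(d₁) − D·e^(−rT)·N(d₂)
   = 117.8276·0.857243 − 97.7771·0.682918·0.527713 = 65.769619
B₀ = V₀ − E₀ = 117.8276 − 65.769619 = 52.057981

E0=65.7696 B0=52.0580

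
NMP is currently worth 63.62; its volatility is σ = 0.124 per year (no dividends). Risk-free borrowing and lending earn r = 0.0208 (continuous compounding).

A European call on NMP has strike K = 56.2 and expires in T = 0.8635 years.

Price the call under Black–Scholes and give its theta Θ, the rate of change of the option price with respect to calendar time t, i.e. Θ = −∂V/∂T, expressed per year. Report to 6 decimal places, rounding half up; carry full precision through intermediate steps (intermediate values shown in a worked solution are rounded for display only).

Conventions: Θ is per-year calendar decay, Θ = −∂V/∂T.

σ√T = 0.124·√0.8635 = 0.115227
d₁ = (ln(S/K) + (r+σ²/2)T) / (σ√T) = (ln(63.62/56.2) + (0.0208+0.124²/2)·0.8635) / 0.115227 = (0.124011 + 0.024599) / 0.115227 = 1.289724
d₂ = d₁ − σ√T = 1.289724 − 0.115227 = 1.174497
e^{−rT} = 0.982200
N(d₁) = 0.901427,  N(d₂) = 0.879902
Call price V = S·N(d₁) − K·e^{−rT}·N(d₂) = 57.348767 − 48.570251 = 8.778515
φ(d₁) = (1/√(2π))·e^{−d₁²/2} = 0.173664
Θ = −S·φ(d₁)·σ/(2√T) − r·K·e^{−rT}·N(d₂) = −0.737164 − 1.010261 = -1.747426

price = 8.778515
Θ = -1.747426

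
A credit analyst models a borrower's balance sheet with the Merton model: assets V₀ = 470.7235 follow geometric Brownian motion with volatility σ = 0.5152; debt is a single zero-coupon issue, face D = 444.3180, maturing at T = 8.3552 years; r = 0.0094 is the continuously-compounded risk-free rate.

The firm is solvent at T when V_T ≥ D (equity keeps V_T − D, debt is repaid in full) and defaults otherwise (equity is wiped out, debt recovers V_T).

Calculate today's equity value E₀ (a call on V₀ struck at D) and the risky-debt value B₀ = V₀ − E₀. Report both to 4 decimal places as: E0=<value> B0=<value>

E0=270.3488 B0=200.3747

Work the structural quantities from V₀ = 470.7235 against face 444.3180:
d₁ = [ln(V₀/D) + (r + σ²/2)T] / (σ√T)
   = [ln(470.7235/444.3180) + (0.0094 + 0.5·0.5152²)·8.3552] / (0.5152·√8.3552)
   = [0.057730 + 1.187404] / 1.489204 = 0.836107
d₂ = d₁ − σ√T = 0.836107 − 1.489204 = -0.653097
N(d₁) = 0.798453,  N(d₂) = 0.256847,  e^(−rT) = 0.924466
E₀ = V₀·N(d₁) − D·e^(−rT)·N(d₂)
   = 470.7235·0.798453 − 444.3180·0.924466·0.256847 = 270.348828
B₀ = V₀ − E₀ = 470.7235 − 270.348828 = 200.374672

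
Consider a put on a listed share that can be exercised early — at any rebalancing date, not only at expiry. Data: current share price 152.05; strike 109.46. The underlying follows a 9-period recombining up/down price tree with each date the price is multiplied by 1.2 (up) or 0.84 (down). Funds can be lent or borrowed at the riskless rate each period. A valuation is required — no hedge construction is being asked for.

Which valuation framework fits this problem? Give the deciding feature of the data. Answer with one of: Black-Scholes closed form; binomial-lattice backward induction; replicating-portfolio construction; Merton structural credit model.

Key observation: an American put (K = 109.46, S₀ = 152.05) on a 9-date tree has no closed form — the optimal stopping decision is embedded and must be resolved recursively from expiry.

framework: binomial-lattice backward induction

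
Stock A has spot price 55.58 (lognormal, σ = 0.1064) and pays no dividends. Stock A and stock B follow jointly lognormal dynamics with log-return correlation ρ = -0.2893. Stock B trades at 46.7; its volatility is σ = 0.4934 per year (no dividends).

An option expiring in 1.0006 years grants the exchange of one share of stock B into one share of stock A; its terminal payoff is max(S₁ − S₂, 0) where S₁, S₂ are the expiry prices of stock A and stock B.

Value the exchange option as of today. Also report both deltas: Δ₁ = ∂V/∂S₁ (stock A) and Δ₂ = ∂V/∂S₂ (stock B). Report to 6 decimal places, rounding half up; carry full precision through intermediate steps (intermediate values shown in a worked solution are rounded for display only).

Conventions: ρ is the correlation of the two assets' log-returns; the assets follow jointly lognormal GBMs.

σ_eff = √(σ₁² + σ₂² − 2ρσ₁σ₂) = √(0.1064² + 0.4934² − 2·-0.2893·0.1064·0.4934) = 0.533985
d₁ = (ln(S₁/S₂) + (q₂ − q₁ + σ_eff²/2)T) / (σ_eff√T) = (ln(55.58/46.7) + (0.0 − 0.0 + 0.142570)·1.0006) / 0.534145 = 0.592975
d₂ = d₁ − σ_eff√T = 0.592975 − 0.534145 = 0.058830
N(d₁) = 0.723401,  N(d₂) = 0.523456
V = S₁·e^{−q₁T}·N(d₁) − S₂·e^{−q₂T}·N(d₂) = 40.206633 − 24.445410 = 15.761223
Key observation: pricing in stock B-units makes this a unit-strike call on the ratio S₁/S₂ — the risk-free rate cancels and cannot affect the value.
Δ₁ = e^{−q₁T}·N(d₁) = 0.723401;  Δ₂ = −e^{−q₂T}·N(d₂) = -0.523456

exchange price = 15.761223
Δ1 = 0.723401
Δ2 = -0.523456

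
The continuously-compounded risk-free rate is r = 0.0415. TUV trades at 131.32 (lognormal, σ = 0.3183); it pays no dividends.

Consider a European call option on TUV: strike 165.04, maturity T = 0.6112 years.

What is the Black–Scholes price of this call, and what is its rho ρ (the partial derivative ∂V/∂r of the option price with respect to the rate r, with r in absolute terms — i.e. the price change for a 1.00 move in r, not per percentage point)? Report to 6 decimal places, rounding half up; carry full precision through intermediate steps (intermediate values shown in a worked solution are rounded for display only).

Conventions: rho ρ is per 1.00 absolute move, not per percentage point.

price = 4.203698
ρ = 17.050041

σ√T = 0.3183·√0.6112 = 0.248845
d₁ = (ln(S/K) + (r+σ²/2)T) / (σ√T) = (ln(131.32/165.04) + (0.0415+0.3183²/2)·0.6112) / 0.248845 = (-0.228551 + 0.056327) / 0.248845 = -0.692095
d₂ = d₁ − σ√T = -0.692095 − 0.248845 = -0.940940
e^{−rT} = 0.974954
N(d₁) = 0.244439,  N(d₂) = 0.173368
Call price V = S·N(d₁) − K·e^{−rT}·N(d₂) = 32.099707 − 27.896009 = 4.203698
ρ = K·T·e^{−rT}·N(d₂) = 17.050041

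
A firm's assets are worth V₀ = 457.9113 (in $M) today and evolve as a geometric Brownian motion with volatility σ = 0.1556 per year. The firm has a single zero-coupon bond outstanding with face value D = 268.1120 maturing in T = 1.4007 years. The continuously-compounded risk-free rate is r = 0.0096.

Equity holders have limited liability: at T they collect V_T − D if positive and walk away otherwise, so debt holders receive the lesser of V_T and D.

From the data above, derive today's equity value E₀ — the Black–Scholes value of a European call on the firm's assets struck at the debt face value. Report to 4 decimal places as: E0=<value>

E0=193.4066

Equity is a call on the firm's assets struck at D = 268.1120:
d₁ = [ln(V₀/D) + (r + σ²/2)T] / (σ√T)
   = [ln(457.9113/268.1120) + (0.0096 + 0.5·0.1556²)·1.4007] / (0.1556·√1.4007)
   = [0.535271 + 0.030403] / 0.184154 = 3.071736
d₂ = d₁ − σ√T = 3.071736 − 0.184154 = 2.887582
N(d₁) = 0.998936,  N(d₂) = 0.998059,  e^(−rT) = 0.986643
E₀ = V₀·N(d₁) − D·e^(−rT)·N(d₂)
   = 457.9113·0.998936 − 268.1120·0.986643·0.998059 = 193.406613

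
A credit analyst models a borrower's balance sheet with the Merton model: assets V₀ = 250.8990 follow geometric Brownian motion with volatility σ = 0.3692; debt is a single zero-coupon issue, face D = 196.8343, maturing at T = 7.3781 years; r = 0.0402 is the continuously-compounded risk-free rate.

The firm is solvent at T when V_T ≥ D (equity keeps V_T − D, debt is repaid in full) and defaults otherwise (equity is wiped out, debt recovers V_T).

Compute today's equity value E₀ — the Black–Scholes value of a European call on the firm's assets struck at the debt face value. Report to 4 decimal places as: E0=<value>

Work the structural quantities from V₀ = 250.8990 against face 196.8343:
d₁ = [ln(V₀/D) + (r + σ²/2)T] / (σ√T)
   = [ln(250.8990/196.8343) + (0.0402 + 0.5·0.3692²)·7.3781] / (0.3692·√7.3781)
   = [0.242688 + 0.799449] / 1.002845 = 1.039180
d₂ = d₁ − σ√T = 1.039180 − 1.002845 = 0.036335
N(d₁) = 0.850640,  N(d₂) = 0.514492,  e^(−rT) = 0.743342
E₀ = V₀·N(d₁) − D·e^(−rT)·N(d₂)
   = 250.8990·0.850640 − 196.8343·0.743342·0.514492 = 138.146603

E0=138.1466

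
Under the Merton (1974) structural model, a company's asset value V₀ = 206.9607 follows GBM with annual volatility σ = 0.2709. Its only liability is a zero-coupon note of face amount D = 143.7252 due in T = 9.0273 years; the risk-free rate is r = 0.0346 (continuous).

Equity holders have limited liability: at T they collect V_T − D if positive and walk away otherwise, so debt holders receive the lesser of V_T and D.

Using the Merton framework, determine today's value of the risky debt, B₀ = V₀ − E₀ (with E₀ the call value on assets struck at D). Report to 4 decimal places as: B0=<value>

Work the structural quantities from V₀ = 206.9607 against face 143.7252:
d₁ = [ln(V₀/D) + (r + σ²/2)T] / (σ√T)
   = [ln(206.9607/143.7252) + (0.0346 + 0.5·0.2709²)·9.0273] / (0.2709·√9.0273)
   = [0.364626 + 0.643587] / 0.813932 = 1.238695
d₂ = d₁ − σ√T = 1.238695 − 0.813932 = 0.424763
N(d₁) = 0.892271,  N(d₂) = 0.664495,  e^(−rT) = 0.731729
E₀ = V₀·N(d₁) − D·e^(−rT)·N(d₂)
   = 206.9607·0.892271 − 143.7252·0.731729·0.664495 = 114.781366
B₀ = V₀ − E₀ = 206.9607 − 114.781366 = 92.179334

B0=92.1793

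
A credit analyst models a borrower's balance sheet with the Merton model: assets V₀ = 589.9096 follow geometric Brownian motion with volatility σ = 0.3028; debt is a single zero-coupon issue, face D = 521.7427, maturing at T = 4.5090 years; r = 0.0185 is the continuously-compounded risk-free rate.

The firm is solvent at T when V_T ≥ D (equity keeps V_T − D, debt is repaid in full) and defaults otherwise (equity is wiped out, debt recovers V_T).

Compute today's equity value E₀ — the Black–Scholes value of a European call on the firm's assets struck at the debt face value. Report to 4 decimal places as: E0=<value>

Work the structural quantities from V₀ = 589.9096 against face 521.7427:
d₁ = [ln(V₀/D) + (r + σ²/2)T] / (σ√T)
   = [ln(589.9096/521.7427) + (0.0185 + 0.5·0.3028²)·4.5090] / (0.3028·√4.5090)
   = [0.122795 + 0.290127] / 0.642978 = 0.642202
d₂ = d₁ − σ√T = 0.642202 − 0.642978 = -0.000776
N(d₁) = 0.739629,  N(d₂) = 0.499690,  e^(−rT) = 0.919968
E₀ = V₀·N(d₁) − D·e^(−rT)·N(d₂)
   = 589.9096·0.739629 − 521.7427·0.919968·0.499690 = 196.469528

E0=196.4695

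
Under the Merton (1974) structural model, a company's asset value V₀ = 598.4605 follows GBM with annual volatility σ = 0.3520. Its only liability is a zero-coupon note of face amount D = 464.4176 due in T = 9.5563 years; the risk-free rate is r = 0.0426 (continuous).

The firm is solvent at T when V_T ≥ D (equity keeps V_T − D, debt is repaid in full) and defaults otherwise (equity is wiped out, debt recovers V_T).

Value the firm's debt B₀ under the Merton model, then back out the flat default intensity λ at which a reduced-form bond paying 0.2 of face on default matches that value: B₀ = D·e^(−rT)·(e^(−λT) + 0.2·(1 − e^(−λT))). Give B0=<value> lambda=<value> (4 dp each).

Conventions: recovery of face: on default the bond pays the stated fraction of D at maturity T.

Equity is a call on the firm's assets struck at D = 464.4176:
d₁ = [ln(V₀/D) + (r + σ²/2)T] / (σ√T)
   = [ln(598.4605/464.4176) + (0.0426 + 0.5·0.3520²)·9.5563] / (0.3520·√9.5563)
   = [0.253576 + 0.999130] / 1.088147 = 1.151229
d₂ = d₁ − σ√T = 1.151229 − 1.088147 = 0.063082
N(d₁) = 0.875181,  N(d₂) = 0.525150,  e^(−rT) = 0.665579
E₀ = V₀·N(d₁) − D·e^(−rT)·N(d₂)
   = 598.4605·0.875181 − 464.4176·0.665579·0.525150 = 361.434168
B₀ = V₀ − E₀ = 598.4605 − 361.434168 = 237.026332
e^(−λT) = (B₀·e^(rT)/D − 0.2)/(1 − 0.2) = (237.0263·1.502452/464.4176 − 0.2)/0.8 = 0.70851400
λ = −ln(0.70851400)/9.5563 = 0.036058

B0=237.0263 lambda=0.0361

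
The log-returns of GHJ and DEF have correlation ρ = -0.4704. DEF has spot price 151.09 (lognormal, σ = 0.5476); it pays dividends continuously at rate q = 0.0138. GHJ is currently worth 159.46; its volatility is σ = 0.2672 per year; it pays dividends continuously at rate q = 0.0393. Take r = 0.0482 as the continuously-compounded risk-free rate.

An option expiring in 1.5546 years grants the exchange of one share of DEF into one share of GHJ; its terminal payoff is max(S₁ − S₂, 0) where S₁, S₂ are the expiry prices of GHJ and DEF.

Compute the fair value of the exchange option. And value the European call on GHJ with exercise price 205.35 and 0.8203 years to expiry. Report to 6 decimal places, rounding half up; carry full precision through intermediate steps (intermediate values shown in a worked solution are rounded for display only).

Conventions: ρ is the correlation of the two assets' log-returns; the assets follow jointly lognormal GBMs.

σ_eff = √(σ₁² + σ₂² − 2ρσ₁σ₂) = √(0.2672² + 0.5476² − 2·-0.4704·0.2672·0.5476) = 0.713385
d₁ = (ln(S₁/S₂) + (q₂ − q₁ + σ_eff²/2)T) / (σ_eff√T) = (ln(159.46/151.09) + (0.0138 − 0.0393 + 0.254459)·1.5546) / 0.889474 = 0.460786
d₂ = d₁ − σ_eff√T = 0.460786 − 0.889474 = -0.428688
N(d₁) = 0.677524,  N(d₂) = 0.334075
V = S₁·e^{−q₁T}·N(d₁) − S₂·e^{−q₂T}·N(d₂) = 101.634895 − 49.404066 = 52.230829
[vanilla: GHJ call K=205.35]
σ√T = 0.2672·√0.8203 = 0.242004
d₁ = (ln(S/K) + (r−q+σ²/2)T) / (σ√T) = (ln(159.46/205.35) + (0.0482−0.0393+0.2672²/2)·0.8203) / 0.242004 = (-0.252923 + 0.036584) / 0.242004 = -0.893948
d₂ = d₁ − σ√T = -0.893948 − 0.242004 = -1.135952
e^{−rT} = 0.961233
e^{−qT} = 0.968276
N(d₁) = 0.185675,  N(d₂) = 0.127988
price = S·e^{−qT}·N(d₁) − K·e^{−rT}·N(d₂) = 28.668458 − 25.263517 = 3.404940

exchange price = 52.230829
price(GHJ call K=205.35) = 3.404940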